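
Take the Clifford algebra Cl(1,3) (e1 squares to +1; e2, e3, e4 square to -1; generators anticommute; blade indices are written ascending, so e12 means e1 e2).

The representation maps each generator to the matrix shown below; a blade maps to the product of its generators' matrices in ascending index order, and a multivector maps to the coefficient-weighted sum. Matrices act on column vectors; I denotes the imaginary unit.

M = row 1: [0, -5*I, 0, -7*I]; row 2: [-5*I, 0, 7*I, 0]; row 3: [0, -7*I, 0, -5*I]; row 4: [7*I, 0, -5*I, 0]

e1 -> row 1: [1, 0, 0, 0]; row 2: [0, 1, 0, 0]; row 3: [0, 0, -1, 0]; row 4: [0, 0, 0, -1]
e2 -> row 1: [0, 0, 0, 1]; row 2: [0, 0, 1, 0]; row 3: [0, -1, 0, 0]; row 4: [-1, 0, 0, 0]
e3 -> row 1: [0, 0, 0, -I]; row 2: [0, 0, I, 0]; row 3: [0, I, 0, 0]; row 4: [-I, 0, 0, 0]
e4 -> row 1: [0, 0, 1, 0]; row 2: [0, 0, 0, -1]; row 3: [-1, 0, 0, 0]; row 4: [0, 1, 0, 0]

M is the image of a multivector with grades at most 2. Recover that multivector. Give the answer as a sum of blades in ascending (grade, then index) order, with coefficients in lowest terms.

Method: the blade images are trace-orthogonal — tr(rho(e_A) rho(e_B)^-1) = 4 if A = B and 0 otherwise — and rho(e_A)^-1 = (e_A)^2 * rho(e_A) with (e_A)^2 = +1 or -1, so the coefficient of e_A in the preimage is (e_A)^2 * tr(M rho(e_A))/4.
Nonzero projections over blades of grade <= 2: e13: (e13)^2 = +1, tr(M rho(e13)) = 28, coefficient 7; e34: (e34)^2 = -1, tr(M rho(e34)) = -20, coefficient 5. Every other blade of grade <= 2 projects to 0.
Answer: 7*e13 + 5*e34


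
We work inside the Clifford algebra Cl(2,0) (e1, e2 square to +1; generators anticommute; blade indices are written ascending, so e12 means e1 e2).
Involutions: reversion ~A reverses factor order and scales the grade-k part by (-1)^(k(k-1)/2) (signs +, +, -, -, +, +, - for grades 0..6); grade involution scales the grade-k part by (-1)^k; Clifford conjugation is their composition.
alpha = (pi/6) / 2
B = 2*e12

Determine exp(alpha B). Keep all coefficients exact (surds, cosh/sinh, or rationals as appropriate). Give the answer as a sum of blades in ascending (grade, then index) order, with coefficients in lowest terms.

B^2 = (2)^2*(e12)^2 = 4*(-1) = -4 (a basis 2-blade squares to minus the product of its generators' squares).
B^2 = -4 — circular case — the even/odd split gives cos and sin: l = 2, alpha*l = pi/6, so exp(alpha B) = cos(pi/6) + (sin(pi/6)/2)*B = sqrt(3)/2 + (1/4)*B.
Answer: sqrt(3)/2 + 1/2*e12


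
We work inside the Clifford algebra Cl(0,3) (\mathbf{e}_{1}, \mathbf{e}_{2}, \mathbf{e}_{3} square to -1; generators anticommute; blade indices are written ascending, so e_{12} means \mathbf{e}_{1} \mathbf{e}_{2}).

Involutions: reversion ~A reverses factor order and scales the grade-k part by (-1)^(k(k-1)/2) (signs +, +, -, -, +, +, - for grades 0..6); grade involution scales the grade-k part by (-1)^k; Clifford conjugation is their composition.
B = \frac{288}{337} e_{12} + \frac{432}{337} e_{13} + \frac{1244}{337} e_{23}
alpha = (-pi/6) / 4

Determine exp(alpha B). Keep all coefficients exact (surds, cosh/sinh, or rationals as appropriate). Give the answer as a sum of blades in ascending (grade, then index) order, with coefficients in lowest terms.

B^2 term by term: the squares give (\frac{288}{337})^2*(e_{12})^2 + (\frac{432}{337})^2*(e_{13})^2 + (\frac{1244}{337})^2*(e_{23})^2 = \frac{82944}{113569}*(-1) + \frac{186624}{113569}*(-1) + \frac{1547536}{113569}*(-1) = -16 (each basis 2-blade squares to minus the product of its generators' squares); cross terms between blades sharing an index anticommute and cancel. So B^2 = -16.
B^2 = -16 — a negative square means the series sums to a rotation: l = 4, alpha*l = - \frac{\pi}{6}, so exp(alpha B) = cos(- \frac{\pi}{6}) + (sin(- \frac{\pi}{6})/4)*B = \frac{\sqrt{3}}{2} + (- \frac{1}{8})*B.
Answer: \frac{\sqrt{3}}{2} - \frac{36}{337} e_{12} - \frac{54}{337} e_{13} - \frac{311}{674} e_{23}


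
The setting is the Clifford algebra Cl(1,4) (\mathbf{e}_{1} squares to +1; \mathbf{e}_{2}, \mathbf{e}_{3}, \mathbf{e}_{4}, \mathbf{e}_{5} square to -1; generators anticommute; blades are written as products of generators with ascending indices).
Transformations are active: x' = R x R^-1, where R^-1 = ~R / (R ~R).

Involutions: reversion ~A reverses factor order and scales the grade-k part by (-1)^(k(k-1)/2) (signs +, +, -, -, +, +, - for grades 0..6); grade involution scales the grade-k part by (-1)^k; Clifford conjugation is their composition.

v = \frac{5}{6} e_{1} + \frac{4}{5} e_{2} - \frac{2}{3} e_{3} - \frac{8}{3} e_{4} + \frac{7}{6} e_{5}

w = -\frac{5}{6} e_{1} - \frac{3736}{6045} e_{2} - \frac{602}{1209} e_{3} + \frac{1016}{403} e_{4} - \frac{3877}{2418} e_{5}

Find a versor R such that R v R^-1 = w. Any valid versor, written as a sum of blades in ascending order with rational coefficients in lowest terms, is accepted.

Here q(v) = q(w) = -\frac{1994}{225}; the classical choice R = v + w = \frac{220}{1209} e_{2} - \frac{1408}{1209} e_{3} - \frac{176}{1209} e_{4} - \frac{176}{403} e_{5} then realises v -> w under the sandwich.
Answer: \frac{220}{1209} e_{2} - \frac{1408}{1209} e_{3} - \frac{176}{1209} e_{4} - \frac{176}{403} e_{5}


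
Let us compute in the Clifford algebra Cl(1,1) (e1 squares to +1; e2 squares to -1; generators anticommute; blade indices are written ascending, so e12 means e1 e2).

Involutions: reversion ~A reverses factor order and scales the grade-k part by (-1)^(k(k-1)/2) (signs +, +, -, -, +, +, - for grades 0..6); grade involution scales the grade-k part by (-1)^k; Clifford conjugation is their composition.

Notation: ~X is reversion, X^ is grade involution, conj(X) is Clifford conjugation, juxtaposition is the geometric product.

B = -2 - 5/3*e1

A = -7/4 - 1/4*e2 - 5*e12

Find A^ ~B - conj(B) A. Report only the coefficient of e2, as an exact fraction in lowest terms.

first term: 7/2 + 35/12*e1 - 53/6*e2 + 125/12*e12
second term: 7/2 - 35/12*e1 - 47/6*e2 + 115/12*e12
Answer: -1


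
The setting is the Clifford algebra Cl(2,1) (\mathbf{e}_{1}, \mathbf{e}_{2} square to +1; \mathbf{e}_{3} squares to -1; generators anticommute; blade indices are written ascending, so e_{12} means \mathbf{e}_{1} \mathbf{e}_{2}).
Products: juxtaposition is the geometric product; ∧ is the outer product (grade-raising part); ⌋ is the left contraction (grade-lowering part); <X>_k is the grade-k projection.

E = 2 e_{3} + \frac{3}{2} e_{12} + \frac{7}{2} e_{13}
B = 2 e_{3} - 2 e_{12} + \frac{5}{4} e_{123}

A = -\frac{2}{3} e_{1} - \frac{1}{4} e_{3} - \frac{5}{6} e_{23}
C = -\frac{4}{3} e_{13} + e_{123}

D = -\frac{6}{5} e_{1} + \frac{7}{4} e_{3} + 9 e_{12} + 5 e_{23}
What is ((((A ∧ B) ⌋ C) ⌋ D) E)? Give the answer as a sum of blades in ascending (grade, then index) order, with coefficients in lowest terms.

step 1: -\frac{4}{3} e_{13} + \frac{1}{2} e_{123}
step 2: \frac{41}{18} + \frac{4}{3} e_{2}
step 3: -\frac{221}{15} e_{1} + \frac{767}{72} e_{3} + \frac{41}{2} e_{12} + \frac{205}{18} e_{23}
step 4: -\frac{937}{18} + \frac{5369}{144} e_{1} - \frac{4039}{90} e_{2} - \frac{1547}{30} e_{3} - \frac{1435}{36} e_{12} - \frac{931}{20} e_{13} - \frac{287}{4} e_{23} + \frac{2735}{48} e_{123}
Answer: -\frac{937}{18} + \frac{5369}{144} e_{1} - \frac{4039}{90} e_{2} - \frac{1547}{30} e_{3} - \frac{1435}{36} e_{12} - \frac{931}{20} e_{13} - \frac{287}{4} e_{23} + \frac{2735}{48} e_{123}


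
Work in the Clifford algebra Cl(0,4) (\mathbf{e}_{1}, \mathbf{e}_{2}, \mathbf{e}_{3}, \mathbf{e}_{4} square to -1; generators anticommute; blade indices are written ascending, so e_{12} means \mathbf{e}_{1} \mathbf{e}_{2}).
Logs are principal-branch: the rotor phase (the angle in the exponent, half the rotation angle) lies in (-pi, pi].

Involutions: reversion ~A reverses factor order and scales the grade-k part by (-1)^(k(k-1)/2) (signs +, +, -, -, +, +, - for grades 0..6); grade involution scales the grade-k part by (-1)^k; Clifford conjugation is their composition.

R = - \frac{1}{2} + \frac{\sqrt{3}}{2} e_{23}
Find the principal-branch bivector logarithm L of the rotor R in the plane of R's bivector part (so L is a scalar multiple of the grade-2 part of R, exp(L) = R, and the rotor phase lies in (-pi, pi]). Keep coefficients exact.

The scalar part of R is - \frac{1}{2}, so the principal-branch rotor phase is pinned; divide the bivector part by its sine to get the unit plane — L is the phase times that plane.
Concretely: cos(phase) = - \frac{1}{2} gives phase = ±\frac{2 \pi}{3}, and since phase/sin(phase) is even the sign is immaterial: L = (phase/sin(phase)) * <R>_2 = (\frac{4 \sqrt{3} \pi}{9}) * <R>_2.
Answer: \frac{2 \pi}{3} e_{23}


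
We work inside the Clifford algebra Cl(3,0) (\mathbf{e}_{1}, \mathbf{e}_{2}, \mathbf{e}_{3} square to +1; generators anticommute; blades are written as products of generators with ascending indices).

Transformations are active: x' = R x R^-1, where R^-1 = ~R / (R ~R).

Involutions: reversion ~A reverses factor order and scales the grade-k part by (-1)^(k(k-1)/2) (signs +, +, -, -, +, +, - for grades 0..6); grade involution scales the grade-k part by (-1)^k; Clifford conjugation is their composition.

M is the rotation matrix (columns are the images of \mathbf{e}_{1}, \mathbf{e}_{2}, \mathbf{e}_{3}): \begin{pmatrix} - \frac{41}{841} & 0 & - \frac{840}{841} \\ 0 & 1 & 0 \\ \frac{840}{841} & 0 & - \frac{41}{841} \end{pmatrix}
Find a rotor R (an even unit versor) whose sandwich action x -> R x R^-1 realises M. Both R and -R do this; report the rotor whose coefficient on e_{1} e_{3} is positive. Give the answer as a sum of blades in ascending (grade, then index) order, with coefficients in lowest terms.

Method: write R = a + b12*e_{1} e_{2} + b13*e_{1} e_{3} + b23*e_{2} e_{3} with a^2 + b12^2 + b13^2 + b23^2 = 1 (so R^-1 = ~R). Expanding the columns R e_j ~R gives tr M = 4a^2 - 1 and, from the antisymmetric part, M21 - M12 = -4a*b12, M13 - M31 = 4a*b13, M32 - M23 = -4a*b23.
Here tr M = \frac{759}{841}, so a^2 = (1 + tr M)/4 = \frac{400}{841} and a = ±\frac{20}{29}. Taking a = \frac{20}{29}: M21 - M12 = 0, M13 - M31 = -\frac{1680}{841}, M32 - M23 = 0, giving b12 = 0, b13 = -\frac{21}{29}, b23 = 0, i.e. R = \frac{20}{29} - \frac{21}{29} e_{1} e_{3}.
Its e_{1} e_{3} coefficient is negative, so report the other preimage -R.
Answer: -\frac{20}{29} + \frac{21}{29} e_{1} e_{3}. Note: both R and -R realise this M (trace \frac{759}{841}); the covering map identifies them, and the e_{1} e_{3}-coefficient sign is the tie-breaker.


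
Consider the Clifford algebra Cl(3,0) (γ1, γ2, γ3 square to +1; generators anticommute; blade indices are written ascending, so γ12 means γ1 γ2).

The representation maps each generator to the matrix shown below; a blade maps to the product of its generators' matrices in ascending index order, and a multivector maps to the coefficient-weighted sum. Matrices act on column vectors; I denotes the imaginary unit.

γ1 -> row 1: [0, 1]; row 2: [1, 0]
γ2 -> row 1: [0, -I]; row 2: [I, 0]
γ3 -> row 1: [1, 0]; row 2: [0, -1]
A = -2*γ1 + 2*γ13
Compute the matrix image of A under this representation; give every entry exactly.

Bivector images (products of the table entries): rho(γ13) = rho(γ1)rho(γ3) = row 1: [0, -1]; row 2: [1, 0].
M = (-2)*rho(γ1) + (2)*rho(γ13), summed entrywise:
Answer: row 1: [0, -4]; row 2: [0, 0]


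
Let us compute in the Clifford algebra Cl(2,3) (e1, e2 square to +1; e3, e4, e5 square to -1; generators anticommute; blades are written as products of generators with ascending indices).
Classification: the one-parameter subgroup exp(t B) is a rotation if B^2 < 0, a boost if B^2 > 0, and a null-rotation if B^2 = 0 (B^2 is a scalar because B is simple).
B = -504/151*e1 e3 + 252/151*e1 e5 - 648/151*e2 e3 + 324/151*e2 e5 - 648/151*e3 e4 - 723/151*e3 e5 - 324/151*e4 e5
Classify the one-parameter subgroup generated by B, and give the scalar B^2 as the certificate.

B^2 term by term: the squares give (-504/151)^2*(e1 e3)^2 + (252/151)^2*(e1 e5)^2 + (-648/151)^2*(e2 e3)^2 + (324/151)^2*(e2 e5)^2 + (-648/151)^2*(e3 e4)^2 + (-723/151)^2*(e3 e5)^2 + (-324/151)^2*(e4 e5)^2 = 254016/22801*(+1) + 63504/22801*(+1) + 419904/22801*(+1) + 104976/22801*(+1) + 419904/22801*(-1) + 522729/22801*(-1) + 104976/22801*(-1) = -9 (each basis 2-blade squares to minus the product of its generators' squares); cross terms between blades sharing an index anticommute and cancel; the commuting (index-disjoint) pairs give grade-4 terms 2*c*c'*(blade product), which cancel blade by blade — e1 e2 e3 e5: 326592/22801 - 326592/22801 = 0; e1 e3 e4 e5: 326592/22801 - 326592/22801 = 0; e2 e3 e4 e5: 419904/22801 - 419904/22801 = 0 — confirming B is simple. So B^2 = -9.
Answer: rotation, certificate B^2 = -9. Note: conjugating B changes its blade decomposition but never the scalar B^2 = -9, whose sign settles the classification.


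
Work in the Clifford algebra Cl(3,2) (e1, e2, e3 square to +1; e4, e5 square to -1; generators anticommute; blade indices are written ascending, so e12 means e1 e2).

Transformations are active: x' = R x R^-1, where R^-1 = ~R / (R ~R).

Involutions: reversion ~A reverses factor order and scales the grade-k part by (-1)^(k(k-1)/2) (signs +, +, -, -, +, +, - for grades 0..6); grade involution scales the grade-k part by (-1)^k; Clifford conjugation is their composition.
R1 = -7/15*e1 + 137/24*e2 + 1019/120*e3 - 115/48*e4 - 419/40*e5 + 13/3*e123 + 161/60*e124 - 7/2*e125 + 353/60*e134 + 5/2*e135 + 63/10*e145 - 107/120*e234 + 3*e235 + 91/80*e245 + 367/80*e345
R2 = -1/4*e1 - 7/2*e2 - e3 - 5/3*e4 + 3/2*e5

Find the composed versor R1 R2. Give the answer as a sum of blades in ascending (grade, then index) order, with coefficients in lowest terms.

Distribute over the terms of R2 (each basis-blade product reordered to ascending indices, repeated generators contracted through their squares):
R1 (-1/4*e1) = 7/60 + 137/96*e12 + 1019/480*e13 - 115/192*e14 - 419/160*e15 - 13/12*e23 - 161/240*e24 + 7/8*e25 - 353/240*e34 - 5/8*e35 - 63/40*e45 - 107/480*e1234 + 3/4*e1235 + 91/320*e1245 + 367/320*e1345
R1 (-7/2*e2) = -959/48 + 49/30*e12 + 91/6*e13 + 1127/120*e14 - 49/4*e15 + 7133/240*e23 - 805/96*e24 - 2933/80*e25 + 749/240*e34 - 21/2*e35 - 637/160*e45 - 2471/120*e1234 - 35/4*e1235 - 441/20*e1245 + 2569/160*e2345
R1 (-e3) = -1019/120 - 13/3*e12 + 7/15*e13 + 353/60*e14 + 5/2*e15 - 137/24*e23 - 107/120*e24 + 3*e25 - 115/48*e34 - 419/40*e35 - 367/80*e45 + 161/60*e1234 - 7/2*e1235 - 63/10*e1345 - 91/80*e2345
R1 (-5/3*e4) = -575/144 + 161/36*e12 + 353/36*e13 + 7/9*e14 - 21/2*e15 - 107/72*e23 - 685/72*e24 - 91/48*e25 - 1019/72*e34 - 367/48*e35 - 419/24*e45 - 65/9*e1234 - 35/6*e1245 + 25/6*e1345 + 5*e2345
R1 (3/2*e5) = 1257/80 + 21/4*e12 - 15/4*e13 - 189/20*e14 - 7/10*e15 - 9/2*e23 - 273/160*e24 + 137/16*e25 - 1101/160*e34 + 1019/80*e35 - 115/32*e45 + 13/2*e1235 + 161/40*e1245 + 353/40*e1345 - 107/80*e2345
Summing the partial products and collecting blades:
Answer: -11977/720 + 12167/1440*e12 + 34289/1440*e13 + 17291/2880*e14 - 3771/160*e15 + 12199/720*e23 - 15241/720*e24 - 6269/240*e25 - 31363/1440*e34 - 1981/120*e35 - 7487/240*e45 - 36509/1440*e1234 - 5*e1235 - 22631/960*e1245 + 1505/192*e1345 + 2973/160*e2345


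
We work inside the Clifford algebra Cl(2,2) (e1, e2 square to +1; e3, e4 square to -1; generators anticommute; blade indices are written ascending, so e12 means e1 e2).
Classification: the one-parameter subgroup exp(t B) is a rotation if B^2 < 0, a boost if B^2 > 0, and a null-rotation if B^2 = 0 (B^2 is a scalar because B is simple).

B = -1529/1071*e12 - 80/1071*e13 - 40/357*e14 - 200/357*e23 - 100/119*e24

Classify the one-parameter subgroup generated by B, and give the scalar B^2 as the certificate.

B^2 term by term: the squares give (-1529/1071)^2*(e12)^2 + (-80/1071)^2*(e13)^2 + (-40/357)^2*(e14)^2 + (-200/357)^2*(e23)^2 + (-100/119)^2*(e24)^2 = 2337841/1147041*(-1) + 6400/1147041*(+1) + 1600/127449*(+1) + 40000/127449*(+1) + 10000/14161*(+1) = -1 (each basis 2-blade squares to minus the product of its generators' squares); cross terms between blades sharing an index anticommute and cancel; the commuting (index-disjoint) pairs give grade-4 terms 2*c*c'*(blade product), which cancel blade by blade — e1234: -16000/127449 + 16000/127449 = 0 — confirming B is simple. So B^2 = -1.
Answer: rotation, certificate B^2 = -1. Why this suffices: the scalar -1 survives any versor conjugation, so its sign alone determines the class however B is presented.


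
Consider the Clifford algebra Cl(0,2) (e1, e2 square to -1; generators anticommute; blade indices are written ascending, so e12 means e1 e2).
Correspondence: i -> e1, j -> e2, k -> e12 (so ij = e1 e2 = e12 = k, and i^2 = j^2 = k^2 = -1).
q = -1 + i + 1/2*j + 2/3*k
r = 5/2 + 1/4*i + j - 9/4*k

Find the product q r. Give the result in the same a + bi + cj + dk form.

In blades: q = -1 + e1 + 1/2*e2 + 2/3*e12, r = 5/2 + 1/4*e1 + e2 - 9/4*e12.
Distribute q over r term by term (generator squares from the signature, products reordered to ascending indices): (-1)*r = -5/2 - 1/4*e1 - e2 + 9/4*e12; (e1)*r = -1/4 + 5/2*e1 + 9/4*e2 + e12; (1/2*e2)*r = -1/2 - 9/8*e1 + 5/4*e2 - 1/8*e12; (2/3*e12)*r = 3/2 - 2/3*e1 + 1/6*e2 + 5/3*e12.
Sum: -7/4 + 11/24*e1 + 8/3*e2 + 115/24*e12; translating back through the correspondence:
Answer: -7/4 + 11/24*i + 8/3*j + 115/24*k


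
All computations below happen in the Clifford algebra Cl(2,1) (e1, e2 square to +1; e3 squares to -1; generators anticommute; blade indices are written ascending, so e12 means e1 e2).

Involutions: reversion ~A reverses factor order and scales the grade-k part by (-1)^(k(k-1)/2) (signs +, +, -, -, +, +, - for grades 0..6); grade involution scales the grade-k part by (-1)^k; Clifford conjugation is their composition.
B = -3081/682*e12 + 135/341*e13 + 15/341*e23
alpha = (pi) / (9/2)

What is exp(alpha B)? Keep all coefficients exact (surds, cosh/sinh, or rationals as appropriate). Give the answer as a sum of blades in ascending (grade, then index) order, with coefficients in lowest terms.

B^2 term by term: the squares give (-3081/682)^2*(e12)^2 + (135/341)^2*(e13)^2 + (15/341)^2*(e23)^2 = 9492561/465124*(-1) + 18225/116281*(+1) + 225/116281*(+1) = -81/4 (each basis 2-blade squares to minus the product of its generators' squares); cross terms between blades sharing an index anticommute and cancel. So B^2 = -81/4.
B^2 = -81/4 — circular case — the even/odd split gives cos and sin: l = 9/2, alpha*l = pi, so exp(alpha B) = cos(pi) + (sin(pi)/(9/2))*B = -1 + (0)*B.
Answer: -1


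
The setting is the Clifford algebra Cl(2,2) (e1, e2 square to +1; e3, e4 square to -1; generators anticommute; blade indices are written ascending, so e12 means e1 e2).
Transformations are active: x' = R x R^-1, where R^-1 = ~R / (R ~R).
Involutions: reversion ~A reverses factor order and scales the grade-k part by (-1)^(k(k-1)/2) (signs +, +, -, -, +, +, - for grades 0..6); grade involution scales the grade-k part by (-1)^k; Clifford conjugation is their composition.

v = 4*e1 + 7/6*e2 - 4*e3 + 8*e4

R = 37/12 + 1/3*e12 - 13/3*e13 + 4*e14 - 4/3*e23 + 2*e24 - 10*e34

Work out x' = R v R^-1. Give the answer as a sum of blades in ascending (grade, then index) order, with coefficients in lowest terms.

~R = 37/12 - 1/3*e12 + 13/3*e13 - 4*e14 + 4/3*e23 - 2*e24 + 10*e34, and R ~R = 1105/16, so R^-1 = ~R / (1105/16).
R v = -659/18*e1 - 1373/72*e2 + 779/9*e3 + 139/3*e4 - 29/18*e123 + 6*e124 - 176/3*e134 - 43/3*e234
Answer: 21368/2295*e1 + 2549/1170*e2 + 1876/459*e3 - 23312/1989*e4


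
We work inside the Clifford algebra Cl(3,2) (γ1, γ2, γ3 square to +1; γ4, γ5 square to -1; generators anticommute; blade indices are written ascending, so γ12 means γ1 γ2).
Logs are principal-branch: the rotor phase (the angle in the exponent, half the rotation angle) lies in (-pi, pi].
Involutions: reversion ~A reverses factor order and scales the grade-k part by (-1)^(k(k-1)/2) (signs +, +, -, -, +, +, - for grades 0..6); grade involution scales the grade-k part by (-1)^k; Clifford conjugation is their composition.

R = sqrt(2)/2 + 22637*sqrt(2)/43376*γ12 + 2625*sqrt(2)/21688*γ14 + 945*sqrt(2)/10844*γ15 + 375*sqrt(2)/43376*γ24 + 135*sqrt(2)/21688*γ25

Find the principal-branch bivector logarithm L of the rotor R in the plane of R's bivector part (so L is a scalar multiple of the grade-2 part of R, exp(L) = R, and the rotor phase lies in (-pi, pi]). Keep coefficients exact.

The scalar part of R is sqrt(2)/2, so the principal-branch rotor phase is pinned; divide the bivector part by its sine to get the unit plane — L is the phase times that plane.
Concretely: cos(phase) = sqrt(2)/2 gives phase = ±pi/4, and since phase/sin(phase) is even the sign is immaterial: L = (phase/sin(phase)) * <R>_2 = (sqrt(2)*pi/4) * <R>_2.
Answer: 22637*pi/86752*γ12 + 2625*pi/43376*γ14 + 945*pi/21688*γ15 + 375*pi/86752*γ24 + 135*pi/43376*γ25


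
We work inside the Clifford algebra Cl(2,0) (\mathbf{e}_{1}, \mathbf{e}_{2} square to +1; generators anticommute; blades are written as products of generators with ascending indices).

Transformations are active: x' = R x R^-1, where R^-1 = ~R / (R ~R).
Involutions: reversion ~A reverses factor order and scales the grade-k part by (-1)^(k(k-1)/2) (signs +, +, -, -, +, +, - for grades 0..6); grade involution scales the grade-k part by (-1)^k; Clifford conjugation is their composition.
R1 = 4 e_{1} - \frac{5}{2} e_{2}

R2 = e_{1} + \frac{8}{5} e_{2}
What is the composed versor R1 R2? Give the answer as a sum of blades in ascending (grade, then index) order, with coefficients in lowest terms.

Distribute over the terms of R1 (each basis-blade product reordered to ascending indices, repeated generators contracted through their squares):
(4 e_{1}) R2 = 4 + \frac{32}{5} e_{1} e_{2}
(-\frac{5}{2} e_{2}) R2 = -4 + \frac{5}{2} e_{1} e_{2}
Summing the partial products and collecting blades:
Answer: \frac{89}{10} e_{1} e_{2}


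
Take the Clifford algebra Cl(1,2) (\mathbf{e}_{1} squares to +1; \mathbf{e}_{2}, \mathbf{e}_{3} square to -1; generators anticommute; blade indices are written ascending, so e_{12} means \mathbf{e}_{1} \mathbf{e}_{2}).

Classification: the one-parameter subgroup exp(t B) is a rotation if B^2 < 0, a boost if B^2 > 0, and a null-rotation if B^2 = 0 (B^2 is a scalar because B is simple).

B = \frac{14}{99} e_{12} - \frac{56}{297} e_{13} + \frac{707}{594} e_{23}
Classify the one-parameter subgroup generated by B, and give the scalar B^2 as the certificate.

B^2 term by term: the squares give (\frac{14}{99})^2*(e_{12})^2 + (-\frac{56}{297})^2*(e_{13})^2 + (\frac{707}{594})^2*(e_{23})^2 = \frac{196}{9801}*(+1) + \frac{3136}{88209}*(+1) + \frac{499849}{352836}*(-1) = -\frac{49}{36} (each basis 2-blade squares to minus the product of its generators' squares); cross terms between blades sharing an index anticommute and cancel. So B^2 = -\frac{49}{36}.
Answer: rotation, certificate B^2 = -\frac{49}{36}. Note: conjugating B changes its blade decomposition but never the scalar B^2 = -\frac{49}{36}, whose sign settles the classification.


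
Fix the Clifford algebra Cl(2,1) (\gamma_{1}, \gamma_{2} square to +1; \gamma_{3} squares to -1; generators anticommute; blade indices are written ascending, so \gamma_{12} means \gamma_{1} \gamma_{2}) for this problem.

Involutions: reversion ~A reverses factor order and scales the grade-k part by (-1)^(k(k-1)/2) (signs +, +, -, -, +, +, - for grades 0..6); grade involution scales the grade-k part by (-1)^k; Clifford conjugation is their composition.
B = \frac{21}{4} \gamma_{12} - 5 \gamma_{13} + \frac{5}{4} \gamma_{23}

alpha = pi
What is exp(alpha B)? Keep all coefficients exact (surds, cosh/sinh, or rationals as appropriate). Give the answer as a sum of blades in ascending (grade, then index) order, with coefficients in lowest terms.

B^2 term by term: the squares give (\frac{21}{4})^2*(\gamma_{12})^2 + (-5)^2*(\gamma_{13})^2 + (\frac{5}{4})^2*(\gamma_{23})^2 = \frac{441}{16}*(-1) + 25*(+1) + \frac{25}{16}*(+1) = -1 (each basis 2-blade squares to minus the product of its generators' squares); cross terms between blades sharing an index anticommute and cancel. So B^2 = -1.
B^2 = -1 — circular case — the even/odd split gives cos and sin: l = 1, alpha*l = \pi, so exp(alpha B) = cos(\pi) + (sin(\pi)/1)*B = -1 + (0)*B.
Answer: -1


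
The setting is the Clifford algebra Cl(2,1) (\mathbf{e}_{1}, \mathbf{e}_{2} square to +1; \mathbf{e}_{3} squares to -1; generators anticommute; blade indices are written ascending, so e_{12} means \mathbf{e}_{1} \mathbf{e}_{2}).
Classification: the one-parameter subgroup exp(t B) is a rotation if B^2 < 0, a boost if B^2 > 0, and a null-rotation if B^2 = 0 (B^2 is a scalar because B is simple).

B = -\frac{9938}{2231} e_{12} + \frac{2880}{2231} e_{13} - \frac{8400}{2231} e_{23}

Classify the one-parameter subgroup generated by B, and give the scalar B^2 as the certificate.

B^2 term by term: the squares give (-\frac{9938}{2231})^2*(e_{12})^2 + (\frac{2880}{2231})^2*(e_{13})^2 + (-\frac{8400}{2231})^2*(e_{23})^2 = \frac{98763844}{4977361}*(-1) + \frac{8294400}{4977361}*(+1) + \frac{70560000}{4977361}*(+1) = -4 (each basis 2-blade squares to minus the product of its generators' squares); cross terms between blades sharing an index anticommute and cancel. So B^2 = -4.
Answer: rotation, certificate B^2 = -4. Note: conjugating B changes its blade decomposition but never the scalar B^2 = -4, whose sign settles the classification.


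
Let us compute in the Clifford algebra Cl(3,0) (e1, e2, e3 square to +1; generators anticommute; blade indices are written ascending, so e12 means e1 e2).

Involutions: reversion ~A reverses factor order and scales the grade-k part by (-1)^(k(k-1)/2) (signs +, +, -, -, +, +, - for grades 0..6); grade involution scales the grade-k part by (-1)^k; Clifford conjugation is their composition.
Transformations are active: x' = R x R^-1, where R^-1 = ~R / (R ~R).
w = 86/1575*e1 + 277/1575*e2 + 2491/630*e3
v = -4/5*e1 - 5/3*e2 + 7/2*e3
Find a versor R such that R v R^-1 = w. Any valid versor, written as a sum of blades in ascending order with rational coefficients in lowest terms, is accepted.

Construction: equal norms (both 14101/900) license R = v + w = -1174/1575*e1 - 2348/1575*e2 + 2348/315*e3 — nothing changes along that direction, while (v - w)/2 changes sign, so v maps onto w.
Answer: -1174/1575*e1 - 2348/1575*e2 + 2348/315*e3


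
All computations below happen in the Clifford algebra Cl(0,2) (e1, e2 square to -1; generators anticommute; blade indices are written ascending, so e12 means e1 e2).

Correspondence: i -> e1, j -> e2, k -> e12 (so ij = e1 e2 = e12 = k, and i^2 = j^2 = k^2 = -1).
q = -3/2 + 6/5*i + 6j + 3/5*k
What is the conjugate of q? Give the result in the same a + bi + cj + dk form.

In blades: q = -3/2 + 6/5*e1 + 6*e2 + 3/5*e12.
Conjugation here is Clifford conjugation: the scalar is fixed and the grade-1 and grade-2 blades all flip sign, giving -3/2 - 6/5*e1 - 6*e2 - 3/5*e12; translating back:
Answer: -3/2 - 6/5*i - 6j - 3/5*k


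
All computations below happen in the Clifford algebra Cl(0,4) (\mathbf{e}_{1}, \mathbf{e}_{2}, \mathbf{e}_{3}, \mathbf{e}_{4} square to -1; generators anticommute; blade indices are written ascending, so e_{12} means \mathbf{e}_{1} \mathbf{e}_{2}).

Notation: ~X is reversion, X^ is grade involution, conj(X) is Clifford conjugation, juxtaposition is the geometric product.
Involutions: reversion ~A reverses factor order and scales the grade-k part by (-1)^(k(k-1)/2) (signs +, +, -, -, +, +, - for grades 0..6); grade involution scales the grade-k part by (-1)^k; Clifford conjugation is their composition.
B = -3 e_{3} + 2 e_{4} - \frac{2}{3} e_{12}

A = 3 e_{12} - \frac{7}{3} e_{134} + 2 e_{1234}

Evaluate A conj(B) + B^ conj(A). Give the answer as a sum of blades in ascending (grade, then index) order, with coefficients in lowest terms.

first term: -2 - \frac{14}{3} e_{13} - 7 e_{14} - \frac{4}{3} e_{34} + 13 e_{123} + \frac{14}{9} e_{234}
second term: -2 - \frac{14}{3} e_{13} - 7 e_{14} + \frac{4}{3} e_{34} - 13 e_{123} + \frac{14}{9} e_{234}
Answer: -4 - \frac{28}{3} e_{13} - 14 e_{14} + \frac{28}{9} e_{234}


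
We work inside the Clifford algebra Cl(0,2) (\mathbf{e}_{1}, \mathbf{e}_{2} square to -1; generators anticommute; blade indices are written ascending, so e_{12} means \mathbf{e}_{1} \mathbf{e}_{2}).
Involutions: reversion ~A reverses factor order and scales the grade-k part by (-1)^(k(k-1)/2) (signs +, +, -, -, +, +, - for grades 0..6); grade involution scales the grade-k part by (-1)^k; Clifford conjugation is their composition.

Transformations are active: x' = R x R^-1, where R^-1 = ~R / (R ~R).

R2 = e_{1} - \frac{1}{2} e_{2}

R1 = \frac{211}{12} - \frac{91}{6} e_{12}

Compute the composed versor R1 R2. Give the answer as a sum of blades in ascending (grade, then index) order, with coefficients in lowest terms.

Distribute over the terms of R1 (each basis-blade product reordered to ascending indices, repeated generators contracted through their squares):
(\frac{211}{12}) R2 = \frac{211}{12} e_{1} - \frac{211}{24} e_{2}
(-\frac{91}{6} e_{12}) R2 = -\frac{91}{12} e_{1} - \frac{91}{6} e_{2}
Summing the partial products and collecting blades:
Answer: 10 e_{1} - \frac{575}{24} e_{2}


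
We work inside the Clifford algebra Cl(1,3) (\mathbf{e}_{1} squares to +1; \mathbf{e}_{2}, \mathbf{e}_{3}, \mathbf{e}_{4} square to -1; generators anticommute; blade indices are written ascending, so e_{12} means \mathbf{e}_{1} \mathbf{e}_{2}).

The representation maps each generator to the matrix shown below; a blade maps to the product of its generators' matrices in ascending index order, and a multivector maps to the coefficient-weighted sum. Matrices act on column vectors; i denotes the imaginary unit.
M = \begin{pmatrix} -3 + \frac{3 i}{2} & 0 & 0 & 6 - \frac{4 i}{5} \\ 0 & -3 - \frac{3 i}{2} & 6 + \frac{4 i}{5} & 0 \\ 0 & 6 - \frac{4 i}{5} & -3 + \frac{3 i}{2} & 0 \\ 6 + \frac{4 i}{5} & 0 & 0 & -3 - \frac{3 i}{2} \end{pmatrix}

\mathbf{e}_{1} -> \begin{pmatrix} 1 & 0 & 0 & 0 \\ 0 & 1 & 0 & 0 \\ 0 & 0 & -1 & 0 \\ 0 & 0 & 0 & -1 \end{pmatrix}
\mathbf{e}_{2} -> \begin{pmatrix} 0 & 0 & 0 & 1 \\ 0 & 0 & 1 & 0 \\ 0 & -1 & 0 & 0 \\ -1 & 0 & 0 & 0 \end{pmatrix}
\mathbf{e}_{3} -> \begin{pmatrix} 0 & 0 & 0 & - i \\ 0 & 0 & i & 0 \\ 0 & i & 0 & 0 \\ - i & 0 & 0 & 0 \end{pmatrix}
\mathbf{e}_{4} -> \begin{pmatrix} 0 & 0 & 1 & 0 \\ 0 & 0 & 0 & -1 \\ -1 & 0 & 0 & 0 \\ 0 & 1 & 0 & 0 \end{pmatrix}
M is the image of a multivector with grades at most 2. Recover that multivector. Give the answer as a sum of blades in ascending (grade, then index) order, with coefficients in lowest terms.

Method: the blade images are trace-orthogonal — tr(rho(e_A) rho(e_B)^-1) = 4 if A = B and 0 otherwise — and rho(e_A)^-1 = (e_A)^2 * rho(e_A) with (e_A)^2 = +1 or -1, so the coefficient of e_A in the preimage is (e_A)^2 * tr(M rho(e_A))/4.
Nonzero projections over blades of grade <= 2: 1: (1)^2 = +1, tr(M 1) = -12, coefficient -3; e_{12}: (e_{12})^2 = +1, tr(M rho(e_{12})) = 24, coefficient 6; e_{13}: (e_{13})^2 = +1, tr(M rho(e_{13})) = \frac{16}{5}, coefficient \frac{4}{5}; e_{23}: (e_{23})^2 = -1, tr(M rho(e_{23})) = 6, coefficient -\frac{3}{2}. Every other blade of grade <= 2 projects to 0.
Answer: -3 + 6 e_{12} + \frac{4}{5} e_{13} - \frac{3}{2} e_{23}


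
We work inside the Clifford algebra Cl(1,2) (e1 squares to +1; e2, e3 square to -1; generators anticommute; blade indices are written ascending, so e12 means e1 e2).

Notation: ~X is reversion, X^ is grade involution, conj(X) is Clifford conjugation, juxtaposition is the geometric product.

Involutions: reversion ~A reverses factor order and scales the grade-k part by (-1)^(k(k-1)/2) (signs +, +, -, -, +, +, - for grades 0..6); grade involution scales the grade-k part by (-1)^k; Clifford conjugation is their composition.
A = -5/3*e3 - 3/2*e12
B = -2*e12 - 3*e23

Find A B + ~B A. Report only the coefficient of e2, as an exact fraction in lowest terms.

first term: 3 + 5*e2 - 9/2*e13 + 10/3*e123
second term: -3 + 5*e2 - 9/2*e13 - 10/3*e123
Answer: 10


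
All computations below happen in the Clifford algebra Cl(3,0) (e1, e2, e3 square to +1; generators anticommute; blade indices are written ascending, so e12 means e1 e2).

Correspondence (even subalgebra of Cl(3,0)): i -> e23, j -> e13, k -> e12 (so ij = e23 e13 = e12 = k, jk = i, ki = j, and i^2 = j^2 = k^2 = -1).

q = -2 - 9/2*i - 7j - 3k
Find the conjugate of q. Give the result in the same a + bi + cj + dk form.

In blades: q = -2 - 3*e12 - 7*e13 - 9/2*e23.
Quaternion conjugation is reversion on the even subalgebra: the scalar is fixed and every grade-2 blade flips sign, giving -2 + 3*e12 + 7*e13 + 9/2*e23; translating back:
Answer: -2 + 9/2*i + 7j + 3k


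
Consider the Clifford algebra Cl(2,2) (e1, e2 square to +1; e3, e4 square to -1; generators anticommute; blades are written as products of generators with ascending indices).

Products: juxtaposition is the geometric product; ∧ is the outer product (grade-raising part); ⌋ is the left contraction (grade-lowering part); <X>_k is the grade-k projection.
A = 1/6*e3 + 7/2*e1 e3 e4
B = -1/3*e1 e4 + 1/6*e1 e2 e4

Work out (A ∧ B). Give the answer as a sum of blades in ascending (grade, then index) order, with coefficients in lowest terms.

step 1: 1/18*e1 e3 e4 + 1/36*e1 e2 e3 e4
Answer: 1/18*e1 e3 e4 + 1/36*e1 e2 e3 e4


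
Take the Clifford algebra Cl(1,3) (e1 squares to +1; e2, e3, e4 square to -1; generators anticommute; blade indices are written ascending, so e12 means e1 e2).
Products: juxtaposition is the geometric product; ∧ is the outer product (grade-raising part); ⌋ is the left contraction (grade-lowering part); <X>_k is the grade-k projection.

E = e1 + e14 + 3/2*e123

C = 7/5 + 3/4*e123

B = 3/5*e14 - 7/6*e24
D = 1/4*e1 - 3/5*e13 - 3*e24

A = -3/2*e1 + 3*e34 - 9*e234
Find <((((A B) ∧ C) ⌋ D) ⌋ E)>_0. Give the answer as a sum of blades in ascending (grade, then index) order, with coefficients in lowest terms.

step 1: 21/2*e3 - 9/10*e4 - 9/5*e13 + 7/2*e23 - 27/5*e123 + 7/4*e124
step 2: 147/10*e3 - 63/50*e4 - 63/25*e13 + 49/10*e23 - 189/25*e123 + 49/20*e124 + 27/40*e1234
step 3: 189/125 - 441/50*e1 + 189/50*e2
step 4: -441/50 + 189/125*e1 - 441/50*e4 + 567/100*e13 + 189/125*e14 - 1323/100*e23 + 567/250*e123
step 5: -441/50
Answer: -441/50


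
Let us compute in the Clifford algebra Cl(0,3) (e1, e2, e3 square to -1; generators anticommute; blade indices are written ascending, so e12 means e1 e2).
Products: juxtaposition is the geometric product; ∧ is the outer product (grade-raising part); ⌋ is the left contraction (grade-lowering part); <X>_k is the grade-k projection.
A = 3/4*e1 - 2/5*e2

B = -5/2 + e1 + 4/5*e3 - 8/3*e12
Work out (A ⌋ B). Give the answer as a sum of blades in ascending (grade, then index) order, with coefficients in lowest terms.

step 1: -3/4 + 16/15*e1 + 2*e2
Answer: -3/4 + 16/15*e1 + 2*e2


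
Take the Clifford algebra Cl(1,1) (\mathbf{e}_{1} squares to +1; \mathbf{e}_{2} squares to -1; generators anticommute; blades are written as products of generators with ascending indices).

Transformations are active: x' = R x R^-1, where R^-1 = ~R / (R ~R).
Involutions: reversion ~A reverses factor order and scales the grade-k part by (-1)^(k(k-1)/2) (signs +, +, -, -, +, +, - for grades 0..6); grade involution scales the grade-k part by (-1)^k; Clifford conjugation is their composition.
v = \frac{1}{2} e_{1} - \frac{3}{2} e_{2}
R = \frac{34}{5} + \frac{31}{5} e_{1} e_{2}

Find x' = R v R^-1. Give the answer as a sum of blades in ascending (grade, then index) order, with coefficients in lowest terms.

~R = \frac{34}{5} - \frac{31}{5} e_{1} e_{2}, and R ~R = \frac{39}{5}, so R^-1 = ~R / (\frac{39}{5}).
R v = \frac{127}{10} e_{1} - \frac{133}{10} e_{2}
Answer: \frac{8441}{390} e_{1} - \frac{8459}{390} e_{2}


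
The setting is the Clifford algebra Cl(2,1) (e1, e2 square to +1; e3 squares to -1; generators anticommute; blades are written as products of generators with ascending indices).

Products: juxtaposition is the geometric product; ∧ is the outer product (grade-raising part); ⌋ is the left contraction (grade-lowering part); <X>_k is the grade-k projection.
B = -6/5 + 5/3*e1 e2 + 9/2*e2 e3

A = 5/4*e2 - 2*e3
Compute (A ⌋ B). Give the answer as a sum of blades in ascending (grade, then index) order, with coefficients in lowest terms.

step 1: -25/12*e1 - 9*e2 + 45/8*e3
Answer: -25/12*e1 - 9*e2 + 45/8*e3


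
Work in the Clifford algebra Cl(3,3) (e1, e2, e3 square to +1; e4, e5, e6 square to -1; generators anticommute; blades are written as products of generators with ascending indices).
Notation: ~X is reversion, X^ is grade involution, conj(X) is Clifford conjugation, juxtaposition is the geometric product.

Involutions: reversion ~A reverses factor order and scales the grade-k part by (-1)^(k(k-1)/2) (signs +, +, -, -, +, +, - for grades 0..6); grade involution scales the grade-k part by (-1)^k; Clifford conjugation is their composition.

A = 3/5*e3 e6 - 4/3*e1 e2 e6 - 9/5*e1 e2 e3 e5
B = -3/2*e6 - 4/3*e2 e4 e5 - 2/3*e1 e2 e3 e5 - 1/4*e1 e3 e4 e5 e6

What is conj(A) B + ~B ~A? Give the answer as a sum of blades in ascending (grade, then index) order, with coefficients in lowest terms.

first term: -6/5 - 9/10*e3 - 2*e1 e2 + 12/5*e1 e3 e4 + 3/20*e1 e4 e5 + 9/20*e2 e4 e6 - 8/9*e3 e5 e6 + 2/5*e1 e2 e5 e6 - 16/9*e1 e4 e5 e6 + 1/3*e2 e3 e4 e5 + 27/10*e1 e2 e3 e5 e6 + 4/5*e2 e3 e4 e5 e6
second term: -6/5 + 9/10*e3 + 2*e1 e2 - 12/5*e1 e3 e4 + 3/20*e1 e4 e5 - 9/20*e2 e4 e6 + 8/9*e3 e5 e6 - 2/5*e1 e2 e5 e6 - 16/9*e1 e4 e5 e6 + 1/3*e2 e3 e4 e5 + 27/10*e1 e2 e3 e5 e6 - 4/5*e2 e3 e4 e5 e6
Answer: -12/5 + 3/10*e1 e4 e5 - 32/9*e1 e4 e5 e6 + 2/3*e2 e3 e4 e5 + 27/5*e1 e2 e3 e5 e6


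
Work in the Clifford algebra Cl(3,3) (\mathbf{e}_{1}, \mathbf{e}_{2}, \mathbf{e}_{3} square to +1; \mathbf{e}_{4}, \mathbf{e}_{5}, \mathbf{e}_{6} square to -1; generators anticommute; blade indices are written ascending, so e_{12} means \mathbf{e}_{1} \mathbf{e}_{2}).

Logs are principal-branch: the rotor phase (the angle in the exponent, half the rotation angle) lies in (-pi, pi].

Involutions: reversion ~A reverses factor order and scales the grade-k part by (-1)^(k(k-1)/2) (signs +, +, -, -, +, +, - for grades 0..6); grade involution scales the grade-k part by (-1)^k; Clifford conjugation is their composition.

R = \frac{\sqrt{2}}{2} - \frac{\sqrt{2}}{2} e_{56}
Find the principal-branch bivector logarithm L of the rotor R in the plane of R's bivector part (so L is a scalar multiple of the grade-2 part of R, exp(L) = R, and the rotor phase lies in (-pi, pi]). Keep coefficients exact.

The scalar part of R is \frac{\sqrt{2}}{2}, which pins the rotor phase on the principal branch; dividing the bivector part by the sine of that phase recovers the unit plane, and L is the phase times that plane.
Concretely: cos(phase) = \frac{\sqrt{2}}{2} gives phase = ±\frac{\pi}{4}, and since phase/sin(phase) is even the sign is immaterial: L = (phase/sin(phase)) * <R>_2 = (\frac{\sqrt{2} \pi}{4}) * <R>_2.
Answer: - \frac{\pi}{4} e_{56}


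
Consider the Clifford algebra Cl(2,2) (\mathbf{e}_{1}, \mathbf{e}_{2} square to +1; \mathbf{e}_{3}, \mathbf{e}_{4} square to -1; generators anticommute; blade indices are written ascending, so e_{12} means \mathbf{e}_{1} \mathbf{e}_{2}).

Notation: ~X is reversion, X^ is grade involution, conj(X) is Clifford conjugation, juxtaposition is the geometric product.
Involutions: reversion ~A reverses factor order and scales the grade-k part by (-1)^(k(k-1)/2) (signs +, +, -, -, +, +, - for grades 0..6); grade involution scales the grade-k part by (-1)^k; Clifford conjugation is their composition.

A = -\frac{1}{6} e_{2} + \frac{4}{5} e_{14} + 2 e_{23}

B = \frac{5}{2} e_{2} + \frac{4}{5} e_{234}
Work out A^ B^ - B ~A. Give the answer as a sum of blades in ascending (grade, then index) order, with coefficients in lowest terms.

first term: -\frac{5}{12} + 5 e_{3} - \frac{8}{5} e_{4} - \frac{2}{15} e_{34} + \frac{16}{25} e_{123} + 2 e_{124}
second term: -\frac{5}{12} - 5 e_{3} - \frac{8}{5} e_{4} - \frac{2}{15} e_{34} - \frac{16}{25} e_{123} + 2 e_{124}
Answer: 10 e_{3} + \frac{32}{25} e_{123}


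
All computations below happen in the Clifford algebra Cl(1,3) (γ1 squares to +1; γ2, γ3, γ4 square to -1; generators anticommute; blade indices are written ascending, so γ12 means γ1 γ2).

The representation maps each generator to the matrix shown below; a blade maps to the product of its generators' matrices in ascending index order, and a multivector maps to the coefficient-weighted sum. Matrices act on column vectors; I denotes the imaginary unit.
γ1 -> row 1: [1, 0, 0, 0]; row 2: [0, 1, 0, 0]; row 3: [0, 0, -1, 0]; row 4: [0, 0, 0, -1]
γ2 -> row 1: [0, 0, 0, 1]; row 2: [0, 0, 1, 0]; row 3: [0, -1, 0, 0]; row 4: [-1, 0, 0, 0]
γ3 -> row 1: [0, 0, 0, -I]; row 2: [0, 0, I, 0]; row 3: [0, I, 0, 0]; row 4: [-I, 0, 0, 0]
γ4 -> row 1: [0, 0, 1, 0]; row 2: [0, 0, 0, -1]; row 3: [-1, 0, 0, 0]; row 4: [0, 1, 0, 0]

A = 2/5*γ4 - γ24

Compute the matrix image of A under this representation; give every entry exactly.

Bivector images (products of the table entries): rho(γ24) = rho(γ2)rho(γ4) = row 1: [0, 1, 0, 0]; row 2: [-1, 0, 0, 0]; row 3: [0, 0, 0, 1]; row 4: [0, 0, -1, 0].
M = (2/5)*rho(γ4) + (-1)*rho(γ24), summed entrywise:
Answer: row 1: [0, -1, 2/5, 0]; row 2: [1, 0, 0, -2/5]; row 3: [-2/5, 0, 0, -1]; row 4: [0, 2/5, 1, 0]
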